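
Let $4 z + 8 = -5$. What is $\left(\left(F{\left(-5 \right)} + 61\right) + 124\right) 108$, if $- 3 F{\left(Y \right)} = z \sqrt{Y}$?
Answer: $19980 + 117 i \sqrt{5} \approx 19980.0 + 261.62 i$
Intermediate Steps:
$z = - \frac{13}{4}$ ($z = -2 + \frac{1}{4} \left(-5\right) = -2 - \frac{5}{4} = - \frac{13}{4} \approx -3.25$)
$F{\left(Y \right)} = \frac{13 \sqrt{Y}}{12}$ ($F{\left(Y \right)} = - \frac{\left(- \frac{13}{4}\right) \sqrt{Y}}{3} = \frac{13 \sqrt{Y}}{12}$)
$\left(\left(F{\left(-5 \right)} + 61\right) + 124\right) 108 = \left(\left(\frac{13 \sqrt{-5}}{12} + 61\right) + 124\right) 108 = \left(\left(\frac{13 i \sqrt{5}}{12} + 61\right) + 124\right) 108 = \left(\left(61 + \frac{13 i \sqrt{5}}{12}\right) + 124\right) 108 = \left(185 + \frac{13 i \sqrt{5}}{12}\right) 108 = 19980 + 117 i \sqrt{5}$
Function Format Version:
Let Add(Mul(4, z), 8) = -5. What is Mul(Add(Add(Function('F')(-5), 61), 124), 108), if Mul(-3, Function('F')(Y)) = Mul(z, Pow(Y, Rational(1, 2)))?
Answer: Add(19980, Mul(117, I, Pow(5, Rational(1, 2)))) ≈ Add(19980., Mul(261.62, I))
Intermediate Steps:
z = Rational(-13, 4) (z = Add(-2, Mul(Rational(1, 4), -5)) = Add(-2, Rational(-5, 4)) = Rational(-13, 4) ≈ -3.2500)
Function('F')(Y) = Mul(Rational(13, 12), Pow(Y, Rational(1, 2))) (Function('F')(Y) = Mul(Rational(-1, 3), Mul(Rational(-13, 4), Pow(Y, Rational(1, 2)))) = Mul(Rational(13, 12), Pow(Y, Rational(1, 2))))
Mul(Add(Add(Function('F')(-5), 61), 124), 108) = Mul(Add(Add(Mul(Rational(13, 12), Pow(-5, Rational(1, 2))), 61), 124), 108) = Mul(Add(Add(Mul(Rational(13, 12), Mul(I, Pow(5, Rational(1, 2)))), 61), 124), 108) = Mul(Add(Add(Mul(Rational(13, 12), I, Pow(5, Rational(1, 2))), 61), 124), 108) = Mul(Add(Add(61, Mul(Rational(13, 12), I, Pow(5, Rational(1, 2)))), 124), 108) = Mul(Add(185, Mul(Rational(13, 12), I, Pow(5, Rational(1, 2)))), 108) = Add(19980, Mul(117, I, Pow(5, Rational(1, 2))))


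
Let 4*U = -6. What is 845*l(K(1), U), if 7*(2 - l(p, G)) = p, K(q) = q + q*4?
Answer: 7605/7 ≈ 1086.4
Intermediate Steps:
U = -3/2 (U = (¼)*(-6) = -3/2 ≈ -1.5000)
K(q) = 5*q (K(q) = q + 4*q = 5*q)
l(p, G) = 2 - p/7
845*l(K(1), U) = 845*(2 - 5/7) = 845*(9/7) = 7605/7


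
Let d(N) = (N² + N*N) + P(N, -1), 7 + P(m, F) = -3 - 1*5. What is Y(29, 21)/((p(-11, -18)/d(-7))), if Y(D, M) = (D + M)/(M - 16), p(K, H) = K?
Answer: -830/11 ≈ -75.455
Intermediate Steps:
P(m, F) = -15 (P(m, F) = -7 + (-3 - 1*5) = -7 + (-3 - 5) = -7 - 8 = -15)
d(N) = -15 + 2*N² (d(N) = (N² + N*N) - 15 = (N² + N²) - 15 = 2*N² - 15 = -15 + 2*N²)
Y(D, M) = (D + M)/(-16 + M)
Y(29, 21)/((p(-11, -18)/d(-7))) = ((29 + 21)/(-16 + 21))/((-11/(-15 + 2*(-7)²))) = (50/5)/((-11/(-15 + 2*49))) = ((⅕)*50)/((-11/(-15 + 98))) = 10/((-11/83)) = 10/((-11*1/83)) = 10/(-11/83) = 10*(-83/11) = -830/11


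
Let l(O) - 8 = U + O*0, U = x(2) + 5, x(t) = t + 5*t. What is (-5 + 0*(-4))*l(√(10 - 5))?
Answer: -125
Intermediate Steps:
x(t) = 6*t
U = 17 (U = 6*2 + 5 = 12 + 5 = 17)
l(O) = 25 (l(O) = 8 + (17 + O*0) = 8 + (17 + 0) = 8 + 17 = 25)
(-5 + 0*(-4))*l(√(10 - 5)) = (-5 + 0*(-4))*25 = (-5 + 0)*25 = -5*25 = -125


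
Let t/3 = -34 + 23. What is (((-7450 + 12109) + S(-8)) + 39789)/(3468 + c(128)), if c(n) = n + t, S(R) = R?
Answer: 44440/3563 ≈ 12.473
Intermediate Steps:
t = -33 (t = 3*(-34 + 23) = 3*(-11) = -33)
c(n) = -33 + n (c(n) = n - 33 = -33 + n)
(((-7450 + 12109) + S(-8)) + 39789)/(3468 + c(128)) = (((-7450 + 12109) - 8) + 39789)/(3468 + (-33 + 128)) = ((4659 - 8) + 39789)/(3468 + 95) = (4651 + 39789)/3563 = 44440*(1/3563) = 44440/3563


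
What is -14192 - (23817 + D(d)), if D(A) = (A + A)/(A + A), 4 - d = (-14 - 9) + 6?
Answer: -38010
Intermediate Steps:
d = 21 (d = 4 - ((-14 - 9) + 6) = 4 - (-23 + 6) = 4 - 1*(-17) = 4 + 17 = 21)
D(A) = 1 (D(A) = (2*A)/((2*A)) = (2*A)*(1/(2*A)) = 1)
-14192 - (23817 + D(d)) = -14192 - (23817 + 1) = -14192 - 1*23818 = -14192 - 23818 = -38010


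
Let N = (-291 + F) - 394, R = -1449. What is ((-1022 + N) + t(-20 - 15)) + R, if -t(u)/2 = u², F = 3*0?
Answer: -5606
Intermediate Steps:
F = 0
t(u) = -2*u²
N = -685 (N = (-291 + 0) - 394 = -291 - 394 = -685)
((-1022 + N) + t(-20 - 15)) + R = ((-1022 - 685) - 2*(-20 - 15)²) - 1449 = (-1707 - 2*(-35)²) - 1449 = (-1707 - 2*1225) - 1449 = (-1707 - 2450) - 1449 = -4157 - 1449 = -5606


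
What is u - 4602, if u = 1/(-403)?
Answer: -1854607/403 ≈ -4602.0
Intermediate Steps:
u = -1/403 ≈ -0.0024814
u - 4602 = -1/403 - 4602 = -1854607/403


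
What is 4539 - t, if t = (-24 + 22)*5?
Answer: 4549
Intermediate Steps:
t = -10 (t = -2*5 = -10)
4539 - t = 4539 - 1*(-10) = 4539 + 10 = 4549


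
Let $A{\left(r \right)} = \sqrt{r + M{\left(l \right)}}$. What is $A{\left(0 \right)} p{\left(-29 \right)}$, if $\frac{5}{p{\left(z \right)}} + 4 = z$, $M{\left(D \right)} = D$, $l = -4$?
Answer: $- \frac{10 i}{33} \approx - 0.30303 i$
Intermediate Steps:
$A{\left(r \right)} = \sqrt{-4 + r}$ ($A{\left(r \right)} = \sqrt{r - 4} = \sqrt{-4 + r}$)
$p{\left(z \right)} = \frac{5}{-4 + z}$
$A{\left(0 \right)} p{\left(-29 \right)} = \sqrt{-4 + 0} \frac{5}{-4 - 29} = \sqrt{-4} \frac{5}{-33} = 2 i 5 \left(- \frac{1}{33}\right) = 2 i \left(- \frac{5}{33}\right) = - \frac{10 i}{33}$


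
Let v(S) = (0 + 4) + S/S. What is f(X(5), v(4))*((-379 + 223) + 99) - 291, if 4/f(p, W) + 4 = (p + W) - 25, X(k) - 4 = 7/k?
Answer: -8641/31 ≈ -278.74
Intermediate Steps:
v(S) = 5 (v(S) = 4 + 1 = 5)
X(k) = 4 + 7/k
f(p, W) = 4/(-29 + W + p) (f(p, W) = 4/(-4 + ((p + W) - 25)) = 4/(-4 + ((W + p) - 25)) = 4/(-4 + (-25 + W + p)) = 4/(-29 + W + p))
f(X(5), v(4))*((-379 + 223) + 99) - 291 = (4/(-29 + 5 + (4 + 7/5)))*((-379 + 223) + 99) - 291 = (4/(-29 + 5 + (4 + 7*(⅕))))*(-156 + 99) - 291 = (4/(-29 + 5 + (4 + 7/5)))*(-57) - 291 = (4/(-29 + 5 + 27/5))*(-57) - 291 = (4/(-93/5))*(-57) - 291 = (4*(-5/93))*(-57) - 291 = -20/93*(-57) - 291 = 380/31 - 291 = -8641/31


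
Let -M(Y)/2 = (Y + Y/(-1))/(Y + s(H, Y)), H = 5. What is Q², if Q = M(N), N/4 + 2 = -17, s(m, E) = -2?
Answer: 0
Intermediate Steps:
N = -76 (N = -8 + 4*(-17) = -8 - 68 = -76)
M(Y) = 0 (M(Y) = -2*(Y + Y/(-1))/(Y - 2) = -2*(Y + Y*(-1))/(-2 + Y) = -2*(Y - Y)/(-2 + Y) = -0/(-2 + Y) = -2*0 = 0)
Q = 0
Q² = 0² = 0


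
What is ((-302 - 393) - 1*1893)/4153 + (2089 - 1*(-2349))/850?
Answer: 8115607/1765025 ≈ 4.5980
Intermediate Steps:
((-302 - 393) - 1*1893)/4153 + (2089 - 1*(-2349))/850 = (-695 - 1893)*(1/4153) + (2089 + 2349)*(1/850) = -2588*1/4153 + 4438*(1/850) = -2588/4153 + 2219/425 = 8115607/1765025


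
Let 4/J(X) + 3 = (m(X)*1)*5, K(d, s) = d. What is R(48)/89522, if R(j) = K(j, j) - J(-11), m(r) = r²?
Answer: 7223/13473061 ≈ 0.00053611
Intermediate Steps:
J(X) = 4/(-3 + 5*X²) (J(X) = 4/(-3 + (X²*1)*5) = 4/(-3 + X²*5) = 4/(-3 + 5*X²))
R(j) = -2/301 + j (R(j) = j - 4/(-3 + 5*(-11)²) = j - 4/(-3 + 5*121) = j - 4/(-3 + 605) = j - 4/602 = j - 1*2/301 = j - 2/301 = -2/301 + j)
R(48)/89522 = (-2/301 + 48)/89522 = (14446/301)*(1/89522) = 7223/13473061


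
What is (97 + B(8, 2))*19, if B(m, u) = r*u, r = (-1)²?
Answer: 1881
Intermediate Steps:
r = 1
B(m, u) = u (B(m, u) = 1*u = u)
(97 + B(8, 2))*19 = (97 + 2)*19 = 99*19 = 1881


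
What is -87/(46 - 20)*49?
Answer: -4263/26 ≈ -163.96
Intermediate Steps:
-87/(46 - 20)*49 = -87/26*49 = -4263/26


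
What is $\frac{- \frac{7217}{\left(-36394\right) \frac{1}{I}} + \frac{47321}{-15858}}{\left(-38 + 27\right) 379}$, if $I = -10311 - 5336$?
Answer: $\frac{448119329954}{601520050197} \approx 0.74498$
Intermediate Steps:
$I = -15647$
$\frac{- \frac{7217}{\left(-36394\right) \frac{1}{I}} + \frac{47321}{-15858}}{\left(-38 + 27\right) 379} = \frac{- \frac{7217}{\left(-36394\right) \frac{1}{-15647}} + \frac{47321}{-15858}}{\left(-38 + 27\right) 379} = \frac{- \frac{7217}{\left(-36394\right) \left(- \frac{1}{15647}\right)} + 47321 \left(- \frac{1}{15858}\right)}{\left(-11\right) 379} = \frac{- \frac{7217}{\frac{36394}{15647}} - \frac{47321}{15858}}{-4169} = \left(\left(-7217\right) \frac{15647}{36394} - \frac{47321}{15858}\right) \left(- \frac{1}{4169}\right) = \left(- \frac{112924399}{36394} - \frac{47321}{15858}\right) \left(- \frac{1}{4169}\right) = \left(- \frac{448119329954}{144284013}\right) \left(- \frac{1}{4169}\right) = \frac{448119329954}{601520050197}$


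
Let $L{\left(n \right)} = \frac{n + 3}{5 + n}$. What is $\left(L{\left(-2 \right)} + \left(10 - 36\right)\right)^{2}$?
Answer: $\frac{5929}{9} \approx 658.78$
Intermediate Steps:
$L{\left(n \right)} = \frac{3 + n}{5 + n}$
$\left(L{\left(-2 \right)} + \left(10 - 36\right)\right)^{2} = \left(\frac{3 - 2}{5 - 2} + \left(10 - 36\right)\right)^{2} = \left(\frac{1}{3} \cdot 1 - 26\right)^{2} = \left(\frac{1}{3} - 26\right)^{2} = \left(- \frac{77}{3}\right)^{2} = \frac{5929}{9}$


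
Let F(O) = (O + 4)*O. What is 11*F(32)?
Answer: 12672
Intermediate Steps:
F(O) = O*(4 + O) (F(O) = (4 + O)*O = O*(4 + O))
11*F(32) = 11*(32*(4 + 32)) = 11*(32*36) = 11*1152 = 12672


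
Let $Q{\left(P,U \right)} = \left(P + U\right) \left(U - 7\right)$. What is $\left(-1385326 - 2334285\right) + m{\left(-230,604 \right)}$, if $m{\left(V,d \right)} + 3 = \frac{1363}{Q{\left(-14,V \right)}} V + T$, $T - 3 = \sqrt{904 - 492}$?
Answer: $- \frac{107548989199}{28914} + 2 \sqrt{103} \approx -3.7196 \cdot 10^{6}$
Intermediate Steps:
$T = 3 + 2 \sqrt{103}$ ($T = 3 + \sqrt{904 - 492} = 3 + \sqrt{412} = 3 + 2 \sqrt{103} \approx 23.298$)
$Q{\left(P,U \right)} = \left(-7 + U\right) \left(P + U\right)$ ($Q{\left(P,U \right)} = \left(P + U\right) \left(-7 + U\right) = \left(-7 + U\right) \left(P + U\right)$)
$m{\left(V,d \right)} = 2 \sqrt{103} + \frac{1363 V}{98 + V^{2} - 21 V}$ ($m{\left(V,d \right)} = -3 + \left(\frac{1363}{V^{2} - -98 - 7 V - 14 V} V + \left(3 + 2 \sqrt{103}\right)\right) = -3 + \left(\frac{1363}{V^{2} + 98 - 7 V - 14 V} V + \left(3 + 2 \sqrt{103}\right)\right) = -3 + \left(\frac{1363}{98 + V^{2} - 21 V} V + \left(3 + 2 \sqrt{103}\right)\right) = -3 + \left(\frac{1363 V}{98 + V^{2} - 21 V} + \left(3 + 2 \sqrt{103}\right)\right) = -3 + \left(3 + 2 \sqrt{103} + \frac{1363 V}{98 + V^{2} - 21 V}\right) = 2 \sqrt{103} + \frac{1363 V}{98 + V^{2} - 21 V}$)
$\left(-1385326 - 2334285\right) + m{\left(-230,604 \right)} = \left(-1385326 - 2334285\right) + \frac{1363 \left(-230\right) + 2 \sqrt{103} \left(98 + \left(-230\right)^{2} - -4830\right)}{98 + \left(-230\right)^{2} - -4830} = -3719611 + \frac{-313490 + 2 \sqrt{103} \left(98 + 52900 + 4830\right)}{98 + 52900 + 4830} = -3719611 + \frac{-313490 + 2 \sqrt{103} \cdot 57828}{57828} = -3719611 + \frac{-313490 + 115656 \sqrt{103}}{57828} = -3719611 - \left(\frac{156745}{28914} - 2 \sqrt{103}\right) = - \frac{107548989199}{28914} + 2 \sqrt{103}$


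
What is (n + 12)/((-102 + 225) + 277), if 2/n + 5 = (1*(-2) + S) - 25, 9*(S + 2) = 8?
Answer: 1779/59600 ≈ 0.029849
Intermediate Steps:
S = -10/9 (S = -2 + (1/9)*8 = -2 + 8/9 = -10/9 ≈ -1.1111)
n = -9/149 (n = 2/(-5 + ((1*(-2) - 10/9) - 25)) = 2/(-5 + ((-2 - 10/9) - 25)) = 2/(-5 + (-28/9 - 25)) = 2/(-5 - 253/9) = 2/(-298/9) = 2*(-9/298) = -9/149 ≈ -0.060403)
(n + 12)/((-102 + 225) + 277) = (-9/149 + 12)/((-102 + 225) + 277) = 1779/(149*(123 + 277)) = (1779/149)/400 = (1779/149)*(1/400) = 1779/59600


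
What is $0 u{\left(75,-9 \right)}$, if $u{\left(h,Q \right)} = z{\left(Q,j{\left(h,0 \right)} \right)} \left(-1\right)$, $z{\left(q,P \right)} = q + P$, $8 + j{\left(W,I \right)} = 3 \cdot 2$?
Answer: $0$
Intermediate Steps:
$j{\left(W,I \right)} = -2$ ($j{\left(W,I \right)} = -8 + 3 \cdot 2 = -8 + 6 = -2$)
$z{\left(q,P \right)} = P + q$
$u{\left(h,Q \right)} = 2 - Q$ ($u{\left(h,Q \right)} = \left(-2 + Q\right) \left(-1\right) = 2 - Q$)
$0 u{\left(75,-9 \right)} = 0 \left(2 - -9\right) = 0 \left(2 + 9\right) = 0 \cdot 11 = 0$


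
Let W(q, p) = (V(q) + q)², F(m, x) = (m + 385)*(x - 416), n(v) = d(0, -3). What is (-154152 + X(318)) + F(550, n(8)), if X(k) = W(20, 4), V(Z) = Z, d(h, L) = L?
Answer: -544317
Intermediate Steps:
n(v) = -3
F(m, x) = (-416 + x)*(385 + m) (F(m, x) = (385 + m)*(-416 + x) = (-416 + x)*(385 + m))
W(q, p) = 4*q² (W(q, p) = (q + q)² = (2*q)² = 4*q²)
X(k) = 1600 (X(k) = 4*20² = 4*400 = 1600)
(-154152 + X(318)) + F(550, n(8)) = (-154152 + 1600) + (-160160 - 416*550 + 385*(-3) + 550*(-3)) = -152552 + (-160160 - 228800 - 1155 - 1650) = -152552 - 391765 = -544317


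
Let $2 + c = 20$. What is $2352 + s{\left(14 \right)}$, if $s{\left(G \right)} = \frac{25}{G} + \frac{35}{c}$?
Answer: $\frac{148411}{63} \approx 2355.7$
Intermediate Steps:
$c = 18$ ($c = -2 + 20 = 18$)
$s{\left(G \right)} = \frac{35}{18} + \frac{25}{G}$ ($s{\left(G \right)} = \frac{25}{G} + \frac{35}{18} = \frac{35}{18} + \frac{25}{G}$)
$2352 + s{\left(14 \right)} = 2352 + \left(\frac{35}{18} + \frac{25}{14}\right) = 2352 + \frac{235}{63} = \frac{148411}{63}$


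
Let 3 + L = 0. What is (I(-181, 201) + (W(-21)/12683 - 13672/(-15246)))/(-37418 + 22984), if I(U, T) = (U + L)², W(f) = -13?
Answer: -297579056963/126865030446 ≈ -2.3456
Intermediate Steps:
L = -3 (L = -3 + 0 = -3)
I(U, T) = (-3 + U)² (I(U, T) = (U - 3)² = (-3 + U)²)
(I(-181, 201) + (W(-21)/12683 - 13672/(-15246)))/(-37418 + 22984) = ((-3 - 181)² + (-13/12683 - 13672/(-15246)))/(-37418 + 22984) = ((-184)² + (-13*1/12683 - 13672*(-1/15246)))/(-14434) = (33856 + (-13/12683 + 6836/7623))*(-1/14434) = (33856 + 7872899/8789319)*(-1/14434) = (297579056963/8789319)*(-1/14434) = -297579056963/126865030446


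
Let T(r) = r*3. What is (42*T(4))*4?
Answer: 2016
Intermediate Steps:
T(r) = 3*r
(42*T(4))*4 = (42*(3*4))*4 = (42*12)*4 = 504*4 = 2016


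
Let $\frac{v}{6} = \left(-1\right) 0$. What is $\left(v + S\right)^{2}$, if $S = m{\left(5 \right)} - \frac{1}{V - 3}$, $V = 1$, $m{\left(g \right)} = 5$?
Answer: $\frac{121}{4} \approx 30.25$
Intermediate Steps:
$v = 0$ ($v = 6 \left(\left(-1\right) 0\right) = 6 \cdot 0 = 0$)
$S = \frac{11}{2}$ ($S = 5 - \frac{1}{1 - 3} = 5 - \frac{1}{-2} = 5 - - \frac{1}{2} = 5 + \frac{1}{2} = \frac{11}{2} \approx 5.5$)
$\left(v + S\right)^{2} = \left(0 + \frac{11}{2}\right)^{2} = \left(\frac{11}{2}\right)^{2} = \frac{121}{4}$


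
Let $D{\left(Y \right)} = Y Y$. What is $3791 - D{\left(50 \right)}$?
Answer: $1291$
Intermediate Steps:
$D{\left(Y \right)} = Y^{2}$
$3791 - D{\left(50 \right)} = 3791 - 50^{2} = 3791 - 2500 = 1291$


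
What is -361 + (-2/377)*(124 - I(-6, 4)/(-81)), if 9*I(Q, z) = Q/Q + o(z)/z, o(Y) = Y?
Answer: -99395509/274833 ≈ -361.66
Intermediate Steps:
I(Q, z) = 2/9 (I(Q, z) = (Q/Q + z/z)/9 = (1 + 1)/9 = (⅑)*2 = 2/9)
-361 + (-2/377)*(124 - I(-6, 4)/(-81)) = -361 + (-2/377)*(124 - 2/(9*(-81))) = -361 + (-2*1/377)*(124 - 2*(-1)/(9*81)) = -361 - 2*(124 - 1*(-2/729))/377 = -361 - 2*(124 + 2/729)/377 = -361 - 2/377*90398/729 = -361 - 180796/274833 = -99395509/274833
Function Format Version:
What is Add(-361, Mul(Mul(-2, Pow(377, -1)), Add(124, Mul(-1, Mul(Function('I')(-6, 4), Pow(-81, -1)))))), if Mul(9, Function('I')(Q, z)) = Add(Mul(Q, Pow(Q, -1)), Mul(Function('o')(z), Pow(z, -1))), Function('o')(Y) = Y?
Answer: Rational(-99395509, 274833) ≈ -361.66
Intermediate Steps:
Function('I')(Q, z) = Rational(2, 9) (Function('I')(Q, z) = Mul(Rational(1, 9), Add(Mul(Q, Pow(Q, -1)), Mul(z, Pow(z, -1)))) = Mul(Rational(1, 9), Add(1, 1)) = Mul(Rational(1, 9), 2) = Rational(2, 9))
Add(-361, Mul(Mul(-2, Pow(377, -1)), Add(124, Mul(-1, Mul(Function('I')(-6, 4), Pow(-81, -1)))))) = Add(-361, Mul(Mul(-2, Pow(377, -1)), Add(124, Mul(-1, Mul(Rational(2, 9), Pow(-81, -1)))))) = Add(-361, Mul(Mul(-2, Rational(1, 377)), Add(124, Mul(-1, Mul(Rational(2, 9), Rational(-1, 81)))))) = Add(-361, Mul(Rational(-2, 377), Add(124, Mul(-1, Rational(-2, 729))))) = Add(-361, Mul(Rational(-2, 377), Add(124, Rational(2, 729)))) = Add(-361, Mul(Rational(-2, 377), Rational(90398, 729))) = Add(-361, Rational(-180796, 274833)) = Rational(-99395509, 274833)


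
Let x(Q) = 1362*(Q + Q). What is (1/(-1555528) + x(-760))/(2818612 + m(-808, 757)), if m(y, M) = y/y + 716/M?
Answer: -2437779429047797/3319015715854696 ≈ -0.73449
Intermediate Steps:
x(Q) = 2724*Q (x(Q) = 1362*(2*Q) = 2724*Q)
m(y, M) = 1 + 716/M
(1/(-1555528) + x(-760))/(2818612 + m(-808, 757)) = (1/(-1555528) + 2724*(-760))/(2818612 + (716 + 757)/757) = (-1/1555528 - 2070240)/(2818612 + (1/757)*1473) = -3220316286721/(1555528*(2818612 + 1473/757)) = -3220316286721/(1555528*2133690757/757) = -3220316286721/1555528*757/2133690757 = -2437779429047797/3319015715854696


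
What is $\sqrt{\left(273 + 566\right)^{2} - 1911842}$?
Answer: $i \sqrt{1207921} \approx 1099.1 i$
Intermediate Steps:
$\sqrt{\left(273 + 566\right)^{2} - 1911842} = \sqrt{839^{2} - 1911842} = \sqrt{703921 - 1911842} = \sqrt{-1207921} = i \sqrt{1207921}$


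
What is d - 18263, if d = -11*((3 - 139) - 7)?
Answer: -16690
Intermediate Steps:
d = 1573 (d = -11*(-136 - 7) = -11*(-143) = 1573)
d - 18263 = 1573 - 18263 = -16690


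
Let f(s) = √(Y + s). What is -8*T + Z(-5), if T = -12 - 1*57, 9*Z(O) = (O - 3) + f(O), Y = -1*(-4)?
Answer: 4960/9 + I/9 ≈ 551.11 + 0.11111*I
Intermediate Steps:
Y = 4
f(s) = √(4 + s)
Z(O) = -⅓ + O/9 + √(4 + O)/9 (Z(O) = ((O - 3) + √(4 + O))/9 = ((-3 + O) + √(4 + O))/9 = (-3 + O + √(4 + O))/9 = -⅓ + O/9 + √(4 + O)/9)
T = -69 (T = -12 - 57 = -69)
-8*T + Z(-5) = -8*(-69) + (-⅓ + (⅑)*(-5) + √(4 - 5)/9) = 552 + (-⅓ - 5/9 + √(-1)/9) = 552 + (-⅓ - 5/9 + I/9) = 552 + (-8/9 + I/9) = 4960/9 + I/9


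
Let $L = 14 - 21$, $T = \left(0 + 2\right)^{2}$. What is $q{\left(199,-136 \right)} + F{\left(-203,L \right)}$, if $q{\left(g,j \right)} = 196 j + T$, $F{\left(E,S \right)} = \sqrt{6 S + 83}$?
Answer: $-26652 + \sqrt{41} \approx -26646.0$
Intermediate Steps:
$T = 4$ ($T = 2^{2} = 4$)
$L = -7$
$F{\left(E,S \right)} = \sqrt{83 + 6 S}$
$q{\left(g,j \right)} = 4 + 196 j$ ($q{\left(g,j \right)} = 196 j + 4 = 4 + 196 j$)
$q{\left(199,-136 \right)} + F{\left(-203,L \right)} = \left(4 + 196 \left(-136\right)\right) + \sqrt{83 + 6 \left(-7\right)} = \left(4 - 26656\right) + \sqrt{83 - 42} = -26652 + \sqrt{41}$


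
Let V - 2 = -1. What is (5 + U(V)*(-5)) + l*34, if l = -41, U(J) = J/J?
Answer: -1394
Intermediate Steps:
V = 1 (V = 2 - 1 = 1)
U(J) = 1
(5 + U(V)*(-5)) + l*34 = (5 + 1*(-5)) - 41*34 = (5 - 5) - 1394 = 0 - 1394 = -1394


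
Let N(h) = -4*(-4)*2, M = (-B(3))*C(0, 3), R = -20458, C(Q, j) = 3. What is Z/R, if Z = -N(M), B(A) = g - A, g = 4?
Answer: 16/10229 ≈ 0.0015642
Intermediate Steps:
B(A) = 4 - A
M = -3 (M = -(4 - 1*3)*3 = -(4 - 3)*3 = -1*1*3 = -1*3 = -3)
N(h) = 32 (N(h) = 16*2 = 32)
Z = -32 (Z = -1*32 = -32)
Z/R = -32/(-20458) = -32*(-1/20458) = 16/10229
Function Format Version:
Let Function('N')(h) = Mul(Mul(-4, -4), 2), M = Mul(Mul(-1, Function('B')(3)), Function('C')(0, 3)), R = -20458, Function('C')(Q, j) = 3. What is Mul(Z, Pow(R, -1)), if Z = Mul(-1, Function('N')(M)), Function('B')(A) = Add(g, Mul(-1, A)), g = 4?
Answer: Rational(16, 10229) ≈ 0.0015642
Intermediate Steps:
Function('B')(A) = Add(4, Mul(-1, A))
M = -3 (M = Mul(Mul(-1, Add(4, Mul(-1, 3))), 3) = Mul(Mul(-1, Add(4, -3)), 3) = Mul(Mul(-1, 1), 3) = Mul(-1, 3) = -3)
Function('N')(h) = 32 (Function('N')(h) = Mul(16, 2) = 32)
Z = -32 (Z = Mul(-1, 32) = -32)
Mul(Z, Pow(R, -1)) = Mul(-32, Pow(-20458, -1)) = Mul(-32, Rational(-1, 20458)) = Rational(16, 10229)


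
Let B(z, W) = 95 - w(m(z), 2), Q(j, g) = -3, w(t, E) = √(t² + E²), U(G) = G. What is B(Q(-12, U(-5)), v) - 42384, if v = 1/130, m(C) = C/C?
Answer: -42289 - √5 ≈ -42291.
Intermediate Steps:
m(C) = 1
v = 1/130 ≈ 0.0076923
w(t, E) = √(E² + t²)
B(z, W) = 95 - √5 (B(z, W) = 95 - √(2² + 1²) = 95 - √(4 + 1) = 95 - √5)
B(Q(-12, U(-5)), v) - 42384 = (95 - √5) - 42384 = -42289 - √5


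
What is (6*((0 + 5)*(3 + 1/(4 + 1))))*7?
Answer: 672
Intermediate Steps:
(6*((0 + 5)*(3 + 1/(4 + 1))))*7 = (6*(5*(3 + 1/5)))*7 = (6*(5*(3 + ⅕)))*7 = (6*(5*(16/5)))*7 = (6*16)*7 = 96*7 = 672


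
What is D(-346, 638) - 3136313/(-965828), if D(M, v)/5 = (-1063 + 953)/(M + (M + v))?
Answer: 350283151/26077356 ≈ 13.432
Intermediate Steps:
D(M, v) = -550/(v + 2*M) (D(M, v) = 5*((-1063 + 953)/(M + (M + v))) = 5*(-110/(v + 2*M)) = -550/(v + 2*M))
D(-346, 638) - 3136313/(-965828) = -550/(638 + 2*(-346)) - 3136313/(-965828) = -550/(638 - 692) - 3136313*(-1/965828) = -550/(-54) + 3136313/965828 = -550*(-1/54) + 3136313/965828 = 275/27 + 3136313/965828 = 350283151/26077356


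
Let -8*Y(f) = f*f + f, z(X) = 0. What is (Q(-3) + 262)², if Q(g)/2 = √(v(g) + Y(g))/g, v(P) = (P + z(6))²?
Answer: (786 - √33)²/9 ≈ 67644.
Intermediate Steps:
v(P) = P² (v(P) = (P + 0)² = P²)
Y(f) = -f/8 - f²/8 (Y(f) = -(f*f + f)/8 = -(f² + f)/8 = -(f + f²)/8 = -f/8 - f²/8)
Q(g) = 2*√(g² - g*(1 + g)/8)/g (Q(g) = 2*(√(g² - g*(1 + g)/8)/g) = 2*√(g² - g*(1 + g)/8)/g)
(Q(-3) + 262)² = ((½)*√2*√(-3*(-1 + 7*(-3)))/(-3) + 262)² = ((½)*√2*(-⅓)*√(-3*(-1 - 21)) + 262)² = ((½)*√2*(-⅓)*√(-3*(-22)) + 262)² = ((½)*√2*(-⅓)*√66 + 262)² = (-√33/3 + 262)² = (262 - √33/3)²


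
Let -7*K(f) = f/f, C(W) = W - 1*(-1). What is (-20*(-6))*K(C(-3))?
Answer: -120/7 ≈ -17.143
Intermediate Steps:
C(W) = 1 + W (C(W) = W + 1 = 1 + W)
K(f) = -1/7 (K(f) = -f/(7*f) = -1/7*1 = -1/7)
(-20*(-6))*K(C(-3)) = -20*(-6)*(-1/7) = 120*(-1/7) = -120/7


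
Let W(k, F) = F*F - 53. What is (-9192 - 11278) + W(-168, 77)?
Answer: -14594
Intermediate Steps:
W(k, F) = -53 + F² (W(k, F) = F² - 53 = -53 + F²)
(-9192 - 11278) + W(-168, 77) = (-9192 - 11278) + (-53 + 77²) = -20470 + (-53 + 5929) = -20470 + 5876 = -14594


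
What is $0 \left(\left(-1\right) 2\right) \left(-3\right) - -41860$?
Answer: $41860$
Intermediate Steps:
$0 \left(\left(-1\right) 2\right) \left(-3\right) - -41860 = 0 \left(-2\right) \left(-3\right) + 41860 = 0 \left(-3\right) + 41860 = 0 + 41860 = 41860$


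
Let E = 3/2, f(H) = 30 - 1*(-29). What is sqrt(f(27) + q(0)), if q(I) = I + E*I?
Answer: sqrt(59) ≈ 7.6811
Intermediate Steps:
f(H) = 59 (f(H) = 30 + 29 = 59)
E = 3/2 (E = 3*(1/2) = 3/2 ≈ 1.5000)
q(I) = 5*I/2 (q(I) = I + 3*I/2 = 5*I/2)
sqrt(f(27) + q(0)) = sqrt(59 + (5/2)*0) = sqrt(59 + 0) = sqrt(59)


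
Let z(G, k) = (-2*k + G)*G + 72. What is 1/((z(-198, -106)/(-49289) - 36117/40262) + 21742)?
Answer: 1984473718/43144756113343 ≈ 4.5996e-5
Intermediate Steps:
z(G, k) = 72 + G*(G - 2*k) (z(G, k) = (G - 2*k)*G + 72 = G*(G - 2*k) + 72 = 72 + G*(G - 2*k))
1/((z(-198, -106)/(-49289) - 36117/40262) + 21742) = 1/(((72 + (-198)² - 2*(-198)*(-106))/(-49289) - 36117/40262) + 21742) = 1/(((72 + 39204 - 41976)*(-1/49289) - 36117*1/40262) + 21742) = 1/((-2700*(-1/49289) - 36117/40262) + 21742) = 1/((2700/49289 - 36117/40262) + 21742) = 1/(-1671463413/1984473718 + 21742) = 1/(43144756113343/1984473718) = 1984473718/43144756113343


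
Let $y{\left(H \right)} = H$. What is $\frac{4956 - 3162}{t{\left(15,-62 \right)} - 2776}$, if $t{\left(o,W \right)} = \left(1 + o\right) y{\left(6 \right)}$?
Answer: $- \frac{897}{1340} \approx -0.6694$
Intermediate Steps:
$t{\left(o,W \right)} = 6 + 6 o$ ($t{\left(o,W \right)} = \left(1 + o\right) 6 = 6 + 6 o$)
$\frac{4956 - 3162}{t{\left(15,-62 \right)} - 2776} = \frac{4956 - 3162}{\left(6 + 6 \cdot 15\right) - 2776} = \frac{1794}{\left(6 + 90\right) - 2776} = \frac{1794}{96 - 2776} = \frac{1794}{-2680} = 1794 \left(- \frac{1}{2680}\right) = - \frac{897}{1340}$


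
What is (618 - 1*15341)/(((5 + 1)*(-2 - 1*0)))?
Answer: 14723/12 ≈ 1226.9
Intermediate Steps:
(618 - 1*15341)/(((5 + 1)*(-2 - 1*0))) = (618 - 15341)/((6*(-2 + 0))) = -14723/(6*(-2)) = -14723/(-12) = -1/12*(-14723) = 14723/12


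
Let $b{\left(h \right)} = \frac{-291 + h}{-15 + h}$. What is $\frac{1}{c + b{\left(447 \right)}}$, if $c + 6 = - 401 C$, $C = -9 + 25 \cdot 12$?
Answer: $- \frac{36}{4201079} \approx -8.5692 \cdot 10^{-6}$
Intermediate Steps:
$C = 291$ ($C = -9 + 300 = 291$)
$c = -116697$ ($c = -6 - 116691 = -116697$)
$b{\left(h \right)} = \frac{-291 + h}{-15 + h}$
$\frac{1}{c + b{\left(447 \right)}} = \frac{1}{-116697 + \frac{-291 + 447}{-15 + 447}} = \frac{1}{-116697 + \frac{1}{432} \cdot 156} = \frac{1}{-116697 + \frac{13}{36}} = \frac{1}{- \frac{4201079}{36}} = - \frac{36}{4201079}$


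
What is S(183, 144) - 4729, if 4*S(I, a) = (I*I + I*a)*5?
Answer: 280289/4 ≈ 70072.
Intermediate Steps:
S(I, a) = 5*I²/4 + 5*I*a/4 (S(I, a) = ((I*I + I*a)*5)/4 = ((I² + I*a)*5)/4 = (5*I² + 5*I*a)/4 = 5*I²/4 + 5*I*a/4)
S(183, 144) - 4729 = (5/4)*183*(183 + 144) - 4729 = (5/4)*183*327 - 4729 = 299205/4 - 4729 = 280289/4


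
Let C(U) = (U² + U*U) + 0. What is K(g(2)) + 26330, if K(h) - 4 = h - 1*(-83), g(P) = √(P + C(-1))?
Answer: 26419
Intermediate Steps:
C(U) = 2*U² (C(U) = (U² + U²) + 0 = 2*U² + 0 = 2*U²)
g(P) = √(2 + P) (g(P) = √(P + 2*(-1)²) = √(P + 2*1) = √(P + 2) = √(2 + P))
K(h) = 87 + h (K(h) = 4 + (h - 1*(-83)) = 4 + (h + 83) = 4 + (83 + h) = 87 + h)
K(g(2)) + 26330 = (87 + √(2 + 2)) + 26330 = (87 + √4) + 26330 = (87 + 2) + 26330 = 89 + 26330 = 26419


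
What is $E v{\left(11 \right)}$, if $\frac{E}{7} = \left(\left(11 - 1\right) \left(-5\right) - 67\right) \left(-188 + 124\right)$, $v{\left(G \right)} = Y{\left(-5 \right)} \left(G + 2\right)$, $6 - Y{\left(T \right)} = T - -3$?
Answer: $5451264$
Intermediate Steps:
$Y{\left(T \right)} = 3 - T$ ($Y{\left(T \right)} = 6 - \left(T - -3\right) = 6 - \left(T + 3\right) = 6 - \left(3 + T\right) = 3 - T$)
$v{\left(G \right)} = 16 + 8 G$ ($v{\left(G \right)} = \left(3 - -5\right) \left(G + 2\right) = \left(3 + 5\right) \left(2 + G\right) = 8 \left(2 + G\right) = 16 + 8 G$)
$E = 52416$ ($E = 7 \left(\left(11 - 1\right) \left(-5\right) - 67\right) \left(-188 + 124\right) = 7 \left(10 \left(-5\right) - 67\right) \left(-64\right) = 7 \left(-50 - 67\right) \left(-64\right) = 7 \left(\left(-117\right) \left(-64\right)\right) = 7 \cdot 7488 = 52416$)
$E v{\left(11 \right)} = 52416 \left(16 + 8 \cdot 11\right) = 52416 \left(16 + 88\right) = 52416 \cdot 104 = 5451264$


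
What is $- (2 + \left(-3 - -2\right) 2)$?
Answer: $0$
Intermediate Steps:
$- (2 + \left(-3 - -2\right) 2) = - (2 + \left(-3 + 2\right) 2) = - (2 - 2) = \left(-1\right) 0 = 0$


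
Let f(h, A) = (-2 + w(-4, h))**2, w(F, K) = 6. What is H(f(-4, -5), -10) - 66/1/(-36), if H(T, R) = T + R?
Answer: 2382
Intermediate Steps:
f(h, A) = 16 (f(h, A) = (-2 + 6)**2 = 4**2 = 16)
H(T, R) = R + T
H(f(-4, -5), -10) - 66/1/(-36) = (-10 + 16) - 66/1/(-36) = 6 - 66/(-1/36) = 6 - 36*(-66) = 6 + 2376 = 2382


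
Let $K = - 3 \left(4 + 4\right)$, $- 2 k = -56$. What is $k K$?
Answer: $-672$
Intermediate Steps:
$k = 28$ ($k = \left(- \frac{1}{2}\right) \left(-56\right) = 28$)
$K = -24$ ($K = \left(-3\right) 8 = -24$)
$k K = 28 \left(-24\right) = -672$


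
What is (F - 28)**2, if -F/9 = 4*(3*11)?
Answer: 1478656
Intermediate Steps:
F = -1188 (F = -36*3*11 = -36*33 = -9*132 = -1188)
(F - 28)**2 = (-1188 - 28)**2 = (-1216)**2 = 1478656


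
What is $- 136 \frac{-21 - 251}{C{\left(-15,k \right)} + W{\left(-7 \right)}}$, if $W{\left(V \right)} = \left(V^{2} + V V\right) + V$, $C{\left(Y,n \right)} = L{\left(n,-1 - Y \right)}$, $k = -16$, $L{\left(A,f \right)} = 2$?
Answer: $\frac{36992}{93} \approx 397.76$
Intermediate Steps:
$C{\left(Y,n \right)} = 2$
$W{\left(V \right)} = V + 2 V^{2}$ ($W{\left(V \right)} = \left(V^{2} + V^{2}\right) + V = 2 V^{2} + V = V + 2 V^{2}$)
$- 136 \frac{-21 - 251}{C{\left(-15,k \right)} + W{\left(-7 \right)}} = - 136 \frac{-21 - 251}{2 - 7 \left(1 + 2 \left(-7\right)\right)} = - 136 \left(- \frac{272}{2 - 7 \left(1 - 14\right)}\right) = - 136 \left(- \frac{272}{2 - -91}\right) = - 136 \left(- \frac{272}{2 + 91}\right) = - 136 \left(- \frac{272}{93}\right) = - 136 \left(\left(-272\right) \frac{1}{93}\right) = \left(-136\right) \left(- \frac{272}{93}\right) = \frac{36992}{93}$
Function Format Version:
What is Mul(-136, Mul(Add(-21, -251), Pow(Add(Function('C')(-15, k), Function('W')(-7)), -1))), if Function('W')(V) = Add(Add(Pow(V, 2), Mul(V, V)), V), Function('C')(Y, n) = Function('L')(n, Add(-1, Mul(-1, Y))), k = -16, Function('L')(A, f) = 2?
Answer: Rational(36992, 93) ≈ 397.76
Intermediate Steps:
Function('C')(Y, n) = 2
Function('W')(V) = Add(V, Mul(2, Pow(V, 2))) (Function('W')(V) = Add(Add(Pow(V, 2), Pow(V, 2)), V) = Add(Mul(2, Pow(V, 2)), V) = Add(V, Mul(2, Pow(V, 2))))
Mul(-136, Mul(Add(-21, -251), Pow(Add(Function('C')(-15, k), Function('W')(-7)), -1))) = Mul(-136, Mul(Add(-21, -251), Pow(Add(2, Mul(-7, Add(1, Mul(2, -7)))), -1))) = Mul(-136, Mul(-272, Pow(Add(2, Mul(-7, Add(1, -14))), -1))) = Mul(-136, Mul(-272, Pow(Add(2, Mul(-7, -13)), -1))) = Mul(-136, Mul(-272, Pow(Add(2, 91), -1))) = Mul(-136, Mul(-272, Pow(93, -1))) = Mul(-136, Mul(-272, Rational(1, 93))) = Mul(-136, Rational(-272, 93)) = Rational(36992, 93)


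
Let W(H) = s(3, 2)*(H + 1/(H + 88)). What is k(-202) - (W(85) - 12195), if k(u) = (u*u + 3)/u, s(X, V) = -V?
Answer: 425048083/34946 ≈ 12163.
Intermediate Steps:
W(H) = -2*H - 2/(88 + H) (W(H) = (-1*2)*(H + 1/(H + 88)) = -2*(H + 1/(88 + H)) = -2*H - 2/(88 + H))
k(u) = (3 + u**2)/u (k(u) = (u**2 + 3)/u = (3 + u**2)/u)
k(-202) - (W(85) - 12195) = (-202 + 3/(-202)) - (2*(-1 - 1*85**2 - 88*85)/(88 + 85) - 12195) = (-202 + 3*(-1/202)) - (2*(-1 - 1*7225 - 7480)/173 - 12195) = (-202 - 3/202) - (2*(1/173)*(-1 - 7225 - 7480) - 12195) = -40807/202 - (2*(1/173)*(-14706) - 12195) = -40807/202 - (-29412/173 - 12195) = -40807/202 - 1*(-2139147/173) = -40807/202 + 2139147/173 = 425048083/34946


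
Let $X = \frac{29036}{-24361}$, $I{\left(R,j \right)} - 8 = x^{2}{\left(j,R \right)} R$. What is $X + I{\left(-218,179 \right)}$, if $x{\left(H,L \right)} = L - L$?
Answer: $\frac{9756}{1433} \approx 6.8081$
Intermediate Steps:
$x{\left(H,L \right)} = 0$
$I{\left(R,j \right)} = 8$ ($I{\left(R,j \right)} = 8 + 0^{2} R = 8 + 0 R = 8 + 0 = 8$)
$X = - \frac{1708}{1433}$ ($X = 29036 \left(- \frac{1}{24361}\right) = - \frac{1708}{1433} \approx -1.1919$)
$X + I{\left(-218,179 \right)} = - \frac{1708}{1433} + 8 = \frac{9756}{1433}$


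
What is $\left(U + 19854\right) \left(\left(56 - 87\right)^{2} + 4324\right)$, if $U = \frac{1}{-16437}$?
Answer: $\frac{1724707941145}{16437} \approx 1.0493 \cdot 10^{8}$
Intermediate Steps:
$U = - \frac{1}{16437} \approx -6.0838 \cdot 10^{-5}$
$\left(U + 19854\right) \left(\left(56 - 87\right)^{2} + 4324\right) = \left(- \frac{1}{16437} + 19854\right) \left(\left(56 - 87\right)^{2} + 4324\right) = \frac{326340197 \left(\left(-31\right)^{2} + 4324\right)}{16437} = \frac{326340197 \left(961 + 4324\right)}{16437} = \frac{326340197}{16437} \cdot 5285 = \frac{1724707941145}{16437}$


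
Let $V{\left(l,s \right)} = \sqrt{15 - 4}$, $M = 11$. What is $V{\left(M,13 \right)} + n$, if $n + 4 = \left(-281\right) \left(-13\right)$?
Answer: $3649 + \sqrt{11} \approx 3652.3$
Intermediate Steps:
$V{\left(l,s \right)} = \sqrt{11}$
$n = 3649$ ($n = -4 - -3653 = -4 + 3653 = 3649$)
$V{\left(M,13 \right)} + n = \sqrt{11} + 3649 = 3649 + \sqrt{11}$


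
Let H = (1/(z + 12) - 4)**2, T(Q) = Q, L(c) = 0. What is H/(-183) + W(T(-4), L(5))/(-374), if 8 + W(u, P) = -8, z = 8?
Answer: -581467/13688400 ≈ -0.042479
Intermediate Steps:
H = 6241/400 (H = (1/(8 + 12) - 4)**2 = (1/20 - 4)**2 = (-79/20)**2 = 6241/400 ≈ 15.602)
W(u, P) = -16 (W(u, P) = -8 - 8 = -16)
H/(-183) + W(T(-4), L(5))/(-374) = (6241/400)/(-183) - 16/(-374) = (6241/400)*(-1/183) - 16*(-1/374) = -6241/73200 + 8/187 = -581467/13688400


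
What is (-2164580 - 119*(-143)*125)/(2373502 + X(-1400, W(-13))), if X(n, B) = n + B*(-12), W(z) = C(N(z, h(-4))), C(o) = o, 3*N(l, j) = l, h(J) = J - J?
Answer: -12485/790718 ≈ -0.015789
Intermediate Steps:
h(J) = 0
N(l, j) = l/3
W(z) = z/3
X(n, B) = n - 12*B
(-2164580 - 119*(-143)*125)/(2373502 + X(-1400, W(-13))) = (-2164580 - 119*(-143)*125)/(2373502 + (-1400 - 4*(-13))) = (-2164580 + 17017*125)/(2373502 + (-1400 - 12*(-13/3))) = (-2164580 + 2127125)/(2373502 + (-1400 + 52)) = -37455/(2373502 - 1348) = -37455/2372154 = -37455*1/2372154 = -12485/790718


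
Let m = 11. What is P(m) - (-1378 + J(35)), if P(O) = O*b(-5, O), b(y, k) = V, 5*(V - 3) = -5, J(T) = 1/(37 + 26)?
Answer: 88199/63 ≈ 1400.0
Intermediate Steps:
J(T) = 1/63
V = 2 (V = 3 + (1/5)*(-5) = 3 - 1 = 2)
b(y, k) = 2
P(O) = 2*O (P(O) = O*2 = 2*O)
P(m) - (-1378 + J(35)) = 2*11 - (-1378 + 1/63) = 22 - 1*(-86813/63) = 22 + 86813/63 = 88199/63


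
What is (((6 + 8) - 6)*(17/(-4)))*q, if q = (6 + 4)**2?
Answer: -3400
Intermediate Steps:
q = 100 (q = 10**2 = 100)
(((6 + 8) - 6)*(17/(-4)))*q = (((6 + 8) - 6)*(17/(-4)))*100 = ((14 - 6)*(17*(-1/4)))*100 = (8*(-17/4))*100 = -34*100 = -3400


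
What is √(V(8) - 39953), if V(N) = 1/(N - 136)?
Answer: I*√10227970/16 ≈ 199.88*I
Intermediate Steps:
V(N) = 1/(-136 + N)
√(V(8) - 39953) = √(1/(-136 + 8) - 39953) = √(1/(-128) - 39953) = √(-1/128 - 39953) = √(-5113985/128) = I*√10227970/16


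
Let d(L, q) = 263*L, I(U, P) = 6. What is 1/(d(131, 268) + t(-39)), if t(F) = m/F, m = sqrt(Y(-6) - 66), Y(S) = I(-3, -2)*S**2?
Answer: 17467671/601813668913 + 65*sqrt(6)/601813668913 ≈ 2.9025e-5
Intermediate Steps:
Y(S) = 6*S**2
m = 5*sqrt(6) (m = sqrt(6*(-6)**2 - 66) = sqrt(6*36 - 66) = sqrt(216 - 66) = sqrt(150) = 5*sqrt(6) ≈ 12.247)
t(F) = 5*sqrt(6)/F (t(F) = (5*sqrt(6))/F = 5*sqrt(6)/F)
1/(d(131, 268) + t(-39)) = 1/(263*131 + 5*sqrt(6)/(-39)) = 1/(34453 + 5*sqrt(6)*(-1/39)) = 1/(34453 - 5*sqrt(6)/39)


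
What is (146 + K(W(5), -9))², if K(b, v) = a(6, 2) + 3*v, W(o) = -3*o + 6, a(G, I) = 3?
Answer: 14884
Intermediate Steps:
W(o) = 6 - 3*o
K(b, v) = 3 + 3*v
(146 + K(W(5), -9))² = (146 + (3 + 3*(-9)))² = (146 + (3 - 27))² = (146 - 24)² = 122² = 14884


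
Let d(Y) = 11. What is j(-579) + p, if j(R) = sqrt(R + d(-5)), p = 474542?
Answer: 474542 + 2*I*sqrt(142) ≈ 4.7454e+5 + 23.833*I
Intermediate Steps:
j(R) = sqrt(11 + R) (j(R) = sqrt(R + 11) = sqrt(11 + R))
j(-579) + p = sqrt(11 - 579) + 474542 = sqrt(-568) + 474542 = 2*I*sqrt(142) + 474542 = 474542 + 2*I*sqrt(142)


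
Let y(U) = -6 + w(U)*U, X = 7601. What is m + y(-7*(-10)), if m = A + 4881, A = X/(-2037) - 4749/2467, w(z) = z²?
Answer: 1748140506745/5025279 ≈ 3.4787e+5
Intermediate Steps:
A = -28425380/5025279 (A = 7601/(-2037) - 4749/2467 = 7601*(-1/2037) - 4749*1/2467 = -7601/2037 - 4749/2467 = -28425380/5025279 ≈ -5.6565)
y(U) = -6 + U³ (y(U) = -6 + U²*U = -6 + U³)
m = 24499961419/5025279 (m = -28425380/5025279 + 4881 = 24499961419/5025279 ≈ 4875.3)
m + y(-7*(-10)) = 24499961419/5025279 + (-6 + (-7*(-10))³) = 24499961419/5025279 + (-6 + 70³) = 24499961419/5025279 + (-6 + 343000) = 24499961419/5025279 + 342994 = 1748140506745/5025279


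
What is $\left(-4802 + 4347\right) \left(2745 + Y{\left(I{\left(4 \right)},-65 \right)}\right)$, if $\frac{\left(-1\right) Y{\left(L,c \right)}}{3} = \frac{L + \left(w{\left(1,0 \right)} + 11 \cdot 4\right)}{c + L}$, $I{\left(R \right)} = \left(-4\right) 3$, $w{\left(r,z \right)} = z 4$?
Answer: $- \frac{13744965}{11} \approx -1.2495 \cdot 10^{6}$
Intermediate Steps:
$w{\left(r,z \right)} = 4 z$
$I{\left(R \right)} = -12$
$Y{\left(L,c \right)} = - \frac{3 \left(44 + L\right)}{L + c}$ ($Y{\left(L,c \right)} = - 3 \frac{L + \left(4 \cdot 0 + 11 \cdot 4\right)}{c + L} = - 3 \frac{L + \left(0 + 44\right)}{L + c} = - 3 \frac{L + 44}{L + c} = - 3 \frac{44 + L}{L + c} = - \frac{3 \left(44 + L\right)}{L + c}$)
$\left(-4802 + 4347\right) \left(2745 + Y{\left(I{\left(4 \right)},-65 \right)}\right) = \left(-4802 + 4347\right) \left(2745 + \frac{3 \left(-44 - -12\right)}{-12 - 65}\right) = - 455 \left(2745 + \frac{3 \left(-44 + 12\right)}{-77}\right) = - 455 \left(2745 + 3 \left(- \frac{1}{77}\right) \left(-32\right)\right) = - 455 \left(2745 + \frac{96}{77}\right) = \left(-455\right) \frac{211461}{77} = - \frac{13744965}{11}$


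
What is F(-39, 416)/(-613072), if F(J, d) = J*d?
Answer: 1014/38317 ≈ 0.026463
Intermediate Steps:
F(-39, 416)/(-613072) = -39*416/(-613072) = -16224*(-1/613072) = 1014/38317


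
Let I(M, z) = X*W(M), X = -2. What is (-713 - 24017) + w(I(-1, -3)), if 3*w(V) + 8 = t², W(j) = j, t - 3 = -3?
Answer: -74198/3 ≈ -24733.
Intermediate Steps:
t = 0 (t = 3 - 3 = 0)
I(M, z) = -2*M
w(V) = -8/3 (w(V) = -8/3 + (⅓)*0² = -8/3 + (⅓)*0 = -8/3 + 0 = -8/3)
(-713 - 24017) + w(I(-1, -3)) = (-713 - 24017) - 8/3 = -24730 - 8/3 = -74198/3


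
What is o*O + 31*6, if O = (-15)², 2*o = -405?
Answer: -90753/2 ≈ -45377.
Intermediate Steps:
o = -405/2 (o = (½)*(-405) = -405/2 ≈ -202.50)
O = 225
o*O + 31*6 = -405/2*225 + 31*6 = -91125/2 + 186 = -90753/2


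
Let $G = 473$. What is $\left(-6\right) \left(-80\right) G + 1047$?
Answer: $228087$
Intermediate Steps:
$\left(-6\right) \left(-80\right) G + 1047 = \left(-6\right) \left(-80\right) 473 + 1047 = 480 \cdot 473 + 1047 = 227040 + 1047 = 228087$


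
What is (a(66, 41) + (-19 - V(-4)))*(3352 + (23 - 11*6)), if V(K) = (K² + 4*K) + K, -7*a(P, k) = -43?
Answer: -205158/7 ≈ -29308.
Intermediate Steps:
a(P, k) = 43/7 (a(P, k) = -⅐*(-43) = 43/7)
V(K) = K² + 5*K
(a(66, 41) + (-19 - V(-4)))*(3352 + (23 - 11*6)) = (43/7 + (-19 - (-4)*(5 - 4)))*(3352 + (23 - 11*6)) = (43/7 + (-19 - (-4)))*(3352 + (23 - 66)) = (43/7 + (-19 - 1*(-4)))*(3352 - 43) = (43/7 + (-19 + 4))*3309 = (43/7 - 15)*3309 = -62/7*3309 = -205158/7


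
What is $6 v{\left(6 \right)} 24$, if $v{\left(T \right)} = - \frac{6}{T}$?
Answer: $-144$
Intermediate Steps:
$6 v{\left(6 \right)} 24 = 6 \left(- \frac{6}{6}\right) 24 = 6 \left(\left(-6\right) \frac{1}{6}\right) 24 = 6 \left(-1\right) 24 = \left(-6\right) 24 = -144$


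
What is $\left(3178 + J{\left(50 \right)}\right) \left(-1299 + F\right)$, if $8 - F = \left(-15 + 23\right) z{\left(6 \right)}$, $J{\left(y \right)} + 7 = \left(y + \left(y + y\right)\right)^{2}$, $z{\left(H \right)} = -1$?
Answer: $-32935893$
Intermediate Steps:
$J{\left(y \right)} = -7 + 9 y^{2}$ ($J{\left(y \right)} = -7 + \left(y + \left(y + y\right)\right)^{2} = -7 + \left(y + 2 y\right)^{2} = -7 + \left(3 y\right)^{2} = -7 + 9 y^{2}$)
$F = 16$ ($F = 8 - \left(-15 + 23\right) \left(-1\right) = 8 - 8 \left(-1\right) = 8 - -8 = 8 + 8 = 16$)
$\left(3178 + J{\left(50 \right)}\right) \left(-1299 + F\right) = \left(3178 - \left(7 - 9 \cdot 50^{2}\right)\right) \left(-1299 + 16\right) = \left(3178 + \left(-7 + 9 \cdot 2500\right)\right) \left(-1283\right) = \left(3178 + \left(-7 + 22500\right)\right) \left(-1283\right) = \left(3178 + 22493\right) \left(-1283\right) = 25671 \left(-1283\right) = -32935893$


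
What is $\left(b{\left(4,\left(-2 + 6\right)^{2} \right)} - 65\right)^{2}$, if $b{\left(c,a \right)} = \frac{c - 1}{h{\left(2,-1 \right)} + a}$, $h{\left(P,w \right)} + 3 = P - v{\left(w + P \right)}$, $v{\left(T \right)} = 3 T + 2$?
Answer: $\frac{418609}{100} \approx 4186.1$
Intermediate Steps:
$v{\left(T \right)} = 2 + 3 T$
$h{\left(P,w \right)} = -5 - 3 w - 2 P$ ($h{\left(P,w \right)} = -3 - \left(2 - P + 3 \left(w + P\right)\right) = -3 - \left(2 - P + 3 \left(P + w\right)\right) = -3 - \left(2 + 2 P + 3 w\right) = -5 - 3 w - 2 P$)
$b{\left(c,a \right)} = \frac{-1 + c}{-6 + a}$ ($b{\left(c,a \right)} = \frac{c - 1}{\left(-5 - -3 - 4\right) + a} = \frac{-1 + c}{\left(-5 + 3 - 4\right) + a} = \frac{-1 + c}{-6 + a}$)
$\left(b{\left(4,\left(-2 + 6\right)^{2} \right)} - 65\right)^{2} = \left(\frac{1 - 4}{6 - \left(-2 + 6\right)^{2}} - 65\right)^{2} = \left(\frac{1 - 4}{6 - 4^{2}} - 65\right)^{2} = \left(\frac{1}{6 - 16} \left(-3\right) - 65\right)^{2} = \left(\frac{1}{-10} \left(-3\right) - 65\right)^{2} = \left(\left(- \frac{1}{10}\right) \left(-3\right) - 65\right)^{2} = \left(\frac{3}{10} - 65\right)^{2} = \left(- \frac{647}{10}\right)^{2} = \frac{418609}{100}$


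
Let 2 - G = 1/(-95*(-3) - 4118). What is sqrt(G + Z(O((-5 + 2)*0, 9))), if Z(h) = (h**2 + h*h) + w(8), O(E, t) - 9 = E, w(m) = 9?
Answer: sqrt(2541700630)/3833 ≈ 13.153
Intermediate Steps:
O(E, t) = 9 + E
G = 7667/3833 (G = 2 - 1/(-95*(-3) - 4118) = 2 - 1/(285 - 4118) = 2 - 1/(-3833) = 2 - 1*(-1/3833) = 2 + 1/3833 = 7667/3833 ≈ 2.0003)
Z(h) = 9 + 2*h**2 (Z(h) = (h**2 + h*h) + 9 = (h**2 + h**2) + 9 = 2*h**2 + 9 = 9 + 2*h**2)
sqrt(G + Z(O((-5 + 2)*0, 9))) = sqrt(7667/3833 + (9 + 2*(9 + (-5 + 2)*0)**2)) = sqrt(7667/3833 + (9 + 2*(9 - 3*0)**2)) = sqrt(7667/3833 + (9 + 2*(9 + 0)**2)) = sqrt(7667/3833 + (9 + 2*9**2)) = sqrt(7667/3833 + (9 + 2*81)) = sqrt(7667/3833 + (9 + 162)) = sqrt(7667/3833 + 171) = sqrt(663110/3833) = sqrt(2541700630)/3833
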